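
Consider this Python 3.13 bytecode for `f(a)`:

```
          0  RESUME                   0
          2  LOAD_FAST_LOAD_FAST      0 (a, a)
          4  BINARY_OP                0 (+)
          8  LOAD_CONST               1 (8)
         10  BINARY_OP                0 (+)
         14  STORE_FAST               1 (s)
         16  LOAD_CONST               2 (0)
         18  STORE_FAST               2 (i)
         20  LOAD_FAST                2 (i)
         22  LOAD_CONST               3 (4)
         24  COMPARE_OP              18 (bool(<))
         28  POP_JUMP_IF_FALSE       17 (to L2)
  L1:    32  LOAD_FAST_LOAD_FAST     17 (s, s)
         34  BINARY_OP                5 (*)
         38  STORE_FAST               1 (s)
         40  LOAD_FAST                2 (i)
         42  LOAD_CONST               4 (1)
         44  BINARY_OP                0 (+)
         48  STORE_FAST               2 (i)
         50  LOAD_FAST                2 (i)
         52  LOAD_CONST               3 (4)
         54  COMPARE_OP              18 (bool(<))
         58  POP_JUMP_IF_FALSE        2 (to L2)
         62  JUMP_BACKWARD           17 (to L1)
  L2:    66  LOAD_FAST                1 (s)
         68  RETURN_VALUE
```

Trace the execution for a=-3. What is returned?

LOAD_FAST_LOAD_FAST a,a → push -3,-3. Stack: [-3, -3]
BINARY_OP + → -3 + -3 = -6. Stack: [-6]
LOAD_CONST → push 8. Stack: [-6, 8]
BINARY_OP + → -6 + 8 = 2. Stack: [2]
STORE_FAST s → s=2. Stack: []
LOAD_CONST → push 0. Stack: [0]
STORE_FAST i → i=0. Stack: []
LOAD_FAST i → push 0. Stack: [0]
LOAD_CONST → push 4. Stack: [0, 4]
COMPARE_OP bool(<) → 0 vs 4 = True. Stack: [True]
POP_JUMP_IF_FALSE → pop True; no jump. Stack: []
LOAD_FAST_LOAD_FAST s,s → push 2,2. Stack: [2, 2]
BINARY_OP * → 2 * 2 = 4. Stack: [4]
STORE_FAST s → s=4. Stack: []
LOAD_FAST i → push 0. Stack: [0]
LOAD_CONST → push 1. Stack: [0, 1]
BINARY_OP + → 0 + 1 = 1. Stack: [1]
STORE_FAST i → i=1. Stack: []
LOAD_FAST i → push 1. Stack: [1]
LOAD_CONST → push 4. Stack: [1, 4]
COMPARE_OP bool(<) → 1 vs 4 = True. Stack: [True]
POP_JUMP_IF_FALSE → pop True; no jump. Stack: []
LOAD_FAST_LOAD_FAST s,s → push 4,4. Stack: [4, 4]
BINARY_OP * → 4 * 4 = 16. Stack: [16]
STORE_FAST s → s=16. Stack: []
LOAD_FAST i → push 1. Stack: [1]
LOAD_CONST → push 1. Stack: [1, 1]
BINARY_OP + → 1 + 1 = 2. Stack: [2]
STORE_FAST i → i=2. Stack: []
LOAD_FAST i → push 2. Stack: [2]
LOAD_CONST → push 4. Stack: [2, 4]
COMPARE_OP bool(<) → 2 vs 4 = True. Stack: [True]
POP_JUMP_IF_FALSE → pop True; no jump. Stack: []
LOAD_FAST_LOAD_FAST s,s → push 16,16. Stack: [16, 16]
BINARY_OP * → 16 * 16 = 256. Stack: [256]
STORE_FAST s → s=256. Stack: []
LOAD_FAST i → push 2. Stack: [2]
LOAD_CONST → push 1. Stack: [2, 1]
BINARY_OP + → 2 + 1 = 3. Stack: [3]
STORE_FAST i → i=3. Stack: []
LOAD_FAST i → push 3. Stack: [3]
LOAD_CONST → push 4. Stack: [3, 4]
COMPARE_OP bool(<) → 3 vs 4 = True. Stack: [True]
POP_JUMP_IF_FALSE → pop True; no jump. Stack: []
LOAD_FAST_LOAD_FAST s,s → push 256,256. Stack: [256, 256]
BINARY_OP * → 256 * 256 = 65536. Stack: [65536]
STORE_FAST s → s=65536. Stack: []
LOAD_FAST i → push 3. Stack: [3]
LOAD_CONST → push 1. Stack: [3, 1]
BINARY_OP + → 3 + 1 = 4. Stack: [4]
STORE_FAST i → i=4. Stack: []
LOAD_FAST i → push 4. Stack: [4]
LOAD_CONST → push 4. Stack: [4, 4]
COMPARE_OP bool(<) → 4 vs 4 = False. Stack: [False]
POP_JUMP_IF_FALSE → pop False; jump. Stack: []
LOAD_FAST s → push 65536. Stack: [65536]
RETURN_VALUE → return 65536.

65536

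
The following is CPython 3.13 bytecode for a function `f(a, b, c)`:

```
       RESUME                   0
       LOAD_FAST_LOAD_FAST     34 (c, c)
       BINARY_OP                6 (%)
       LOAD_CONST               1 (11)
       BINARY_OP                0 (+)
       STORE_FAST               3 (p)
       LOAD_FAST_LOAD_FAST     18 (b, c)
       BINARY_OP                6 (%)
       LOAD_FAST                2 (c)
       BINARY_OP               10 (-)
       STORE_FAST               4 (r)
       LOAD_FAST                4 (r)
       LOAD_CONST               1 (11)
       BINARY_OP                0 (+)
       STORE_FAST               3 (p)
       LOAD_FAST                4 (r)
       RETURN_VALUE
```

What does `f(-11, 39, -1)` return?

LOAD_FAST_LOAD_FAST c,c → push -1,-1. Stack: [-1, -1]
BINARY_OP % → -1 % -1 = 0. Stack: [0]
LOAD_CONST → push 11. Stack: [0, 11]
BINARY_OP + → 0 + 11 = 11. Stack: [11]
STORE_FAST p → p=11. Stack: []
LOAD_FAST_LOAD_FAST b,c → push 39,-1. Stack: [39, -1]
BINARY_OP % → 39 % -1 = 0. Stack: [0]
LOAD_FAST c → push -1. Stack: [0, -1]
BINARY_OP - → 0 - -1 = 1. Stack: [1]
STORE_FAST r → r=1. Stack: []
LOAD_FAST r → push 1. Stack: [1]
LOAD_CONST → push 11. Stack: [1, 11]
BINARY_OP + → 1 + 11 = 12. Stack: [12]
STORE_FAST p → p=12. Stack: []
LOAD_FAST r → push 1. Stack: [1]
RETURN_VALUE → return 1.

1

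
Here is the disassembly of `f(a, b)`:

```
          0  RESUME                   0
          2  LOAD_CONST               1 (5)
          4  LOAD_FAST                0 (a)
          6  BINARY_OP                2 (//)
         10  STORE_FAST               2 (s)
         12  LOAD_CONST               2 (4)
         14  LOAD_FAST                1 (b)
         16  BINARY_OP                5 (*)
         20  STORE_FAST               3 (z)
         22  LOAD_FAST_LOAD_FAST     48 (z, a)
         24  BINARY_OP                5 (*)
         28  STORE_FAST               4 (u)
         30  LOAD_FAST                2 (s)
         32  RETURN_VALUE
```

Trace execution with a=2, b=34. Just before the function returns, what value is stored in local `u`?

LOAD_CONST → push 5. Stack: [5]
LOAD_FAST a → push 2. Stack: [5, 2]
BINARY_OP // → 5 // 2 = 2. Stack: [2]
STORE_FAST s → s=2. Stack: []
LOAD_CONST → push 4. Stack: [4]
LOAD_FAST b → push 34. Stack: [4, 34]
BINARY_OP * → 4 * 34 = 136. Stack: [136]
STORE_FAST z → z=136. Stack: []
LOAD_FAST_LOAD_FAST z,a → push 136,2. Stack: [136, 2]
BINARY_OP * → 136 * 2 = 272. Stack: [272]
STORE_FAST u → u=272. Stack: []
LOAD_FAST s → push 2. Stack: [2]
RETURN_VALUE → return 2.

272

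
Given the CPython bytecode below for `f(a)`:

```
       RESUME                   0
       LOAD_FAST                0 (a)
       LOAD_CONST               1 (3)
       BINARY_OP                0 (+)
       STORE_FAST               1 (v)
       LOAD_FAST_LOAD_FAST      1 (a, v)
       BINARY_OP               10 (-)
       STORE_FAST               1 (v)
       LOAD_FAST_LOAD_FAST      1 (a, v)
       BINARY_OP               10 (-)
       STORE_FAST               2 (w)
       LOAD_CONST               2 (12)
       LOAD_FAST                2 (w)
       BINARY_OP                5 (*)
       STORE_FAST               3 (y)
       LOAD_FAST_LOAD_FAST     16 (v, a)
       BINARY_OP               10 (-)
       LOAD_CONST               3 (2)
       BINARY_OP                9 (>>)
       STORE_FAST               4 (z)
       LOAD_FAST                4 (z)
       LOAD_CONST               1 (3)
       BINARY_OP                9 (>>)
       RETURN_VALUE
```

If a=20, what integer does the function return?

LOAD_FAST a → push 20. Stack: [20]
LOAD_CONST → push 3. Stack: [20, 3]
BINARY_OP + → 20 + 3 = 23. Stack: [23]
STORE_FAST v → v=23. Stack: []
LOAD_FAST_LOAD_FAST a,v → push 20,23. Stack: [20, 23]
BINARY_OP - → 20 - 23 = -3. Stack: [-3]
STORE_FAST v → v=-3. Stack: []
LOAD_FAST_LOAD_FAST a,v → push 20,-3. Stack: [20, -3]
BINARY_OP - → 20 - -3 = 23. Stack: [23]
STORE_FAST w → w=23. Stack: []
LOAD_CONST → push 12. Stack: [12]
LOAD_FAST w → push 23. Stack: [12, 23]
BINARY_OP * → 12 * 23 = 276. Stack: [276]
STORE_FAST y → y=276. Stack: []
LOAD_FAST_LOAD_FAST v,a → push -3,20. Stack: [-3, 20]
BINARY_OP - → -3 - 20 = -23. Stack: [-23]
LOAD_CONST → push 2. Stack: [-23, 2]
BINARY_OP >> → -23 >> 2 = -6. Stack: [-6]
STORE_FAST z → z=-6. Stack: []
LOAD_FAST z → push -6. Stack: [-6]
LOAD_CONST → push 3. Stack: [-6, 3]
BINARY_OP >> → -6 >> 3 = -1. Stack: [-1]
RETURN_VALUE → return -1.

-1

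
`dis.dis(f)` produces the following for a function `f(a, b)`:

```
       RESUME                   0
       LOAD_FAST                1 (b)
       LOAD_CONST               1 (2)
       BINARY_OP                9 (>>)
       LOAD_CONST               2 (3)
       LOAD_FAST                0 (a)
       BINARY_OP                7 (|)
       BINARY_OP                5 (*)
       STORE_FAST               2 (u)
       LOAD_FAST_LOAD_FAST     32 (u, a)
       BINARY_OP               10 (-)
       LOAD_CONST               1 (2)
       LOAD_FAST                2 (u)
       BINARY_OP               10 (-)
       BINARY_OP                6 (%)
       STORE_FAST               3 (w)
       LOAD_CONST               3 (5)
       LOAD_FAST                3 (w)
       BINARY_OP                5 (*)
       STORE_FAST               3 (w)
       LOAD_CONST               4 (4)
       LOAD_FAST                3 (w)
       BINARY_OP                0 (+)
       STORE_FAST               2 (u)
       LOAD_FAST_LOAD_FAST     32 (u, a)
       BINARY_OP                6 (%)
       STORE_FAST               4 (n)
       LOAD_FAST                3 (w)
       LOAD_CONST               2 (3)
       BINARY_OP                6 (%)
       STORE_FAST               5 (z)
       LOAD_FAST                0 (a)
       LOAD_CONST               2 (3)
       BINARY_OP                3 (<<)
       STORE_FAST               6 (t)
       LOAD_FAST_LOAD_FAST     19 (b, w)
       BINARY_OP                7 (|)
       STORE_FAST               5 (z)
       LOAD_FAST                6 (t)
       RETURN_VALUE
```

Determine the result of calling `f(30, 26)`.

LOAD_FAST b → push 26. Stack: [26]
LOAD_CONST → push 2. Stack: [26, 2]
BINARY_OP >> → 26 >> 2 = 6. Stack: [6]
LOAD_CONST → push 3. Stack: [6, 3]
LOAD_FAST a → push 30. Stack: [6, 3, 30]
BINARY_OP | → 3 | 30 = 31. Stack: [6, 31]
BINARY_OP * → 6 * 31 = 186. Stack: [186]
STORE_FAST u → u=186. Stack: []
LOAD_FAST_LOAD_FAST u,a → push 186,30. Stack: [186, 30]
BINARY_OP - → 186 - 30 = 156. Stack: [156]
LOAD_CONST → push 2. Stack: [156, 2]
LOAD_FAST u → push 186. Stack: [156, 2, 186]
BINARY_OP - → 2 - 186 = -184. Stack: [156, -184]
BINARY_OP % → 156 % -184 = -28. Stack: [-28]
STORE_FAST w → w=-28. Stack: []
LOAD_CONST → push 5. Stack: [5]
LOAD_FAST w → push -28. Stack: [5, -28]
BINARY_OP * → 5 * -28 = -140. Stack: [-140]
STORE_FAST w → w=-140. Stack: []
LOAD_CONST → push 4. Stack: [4]
LOAD_FAST w → push -140. Stack: [4, -140]
BINARY_OP + → 4 + -140 = -136. Stack: [-136]
STORE_FAST u → u=-136. Stack: []
LOAD_FAST_LOAD_FAST u,a → push -136,30. Stack: [-136, 30]
BINARY_OP % → -136 % 30 = 14. Stack: [14]
STORE_FAST n → n=14. Stack: []
LOAD_FAST w → push -140. Stack: [-140]
LOAD_CONST → push 3. Stack: [-140, 3]
BINARY_OP % → -140 % 3 = 1. Stack: [1]
STORE_FAST z → z=1. Stack: []
LOAD_FAST a → push 30. Stack: [30]
LOAD_CONST → push 3. Stack: [30, 3]
BINARY_OP << → 30 << 3 = 240. Stack: [240]
STORE_FAST t → t=240. Stack: []
LOAD_FAST_LOAD_FAST b,w → push 26,-140. Stack: [26, -140]
BINARY_OP | → 26 | -140 = -130. Stack: [-130]
STORE_FAST z → z=-130. Stack: []
LOAD_FAST t → push 240. Stack: [240]
RETURN_VALUE → return 240.

240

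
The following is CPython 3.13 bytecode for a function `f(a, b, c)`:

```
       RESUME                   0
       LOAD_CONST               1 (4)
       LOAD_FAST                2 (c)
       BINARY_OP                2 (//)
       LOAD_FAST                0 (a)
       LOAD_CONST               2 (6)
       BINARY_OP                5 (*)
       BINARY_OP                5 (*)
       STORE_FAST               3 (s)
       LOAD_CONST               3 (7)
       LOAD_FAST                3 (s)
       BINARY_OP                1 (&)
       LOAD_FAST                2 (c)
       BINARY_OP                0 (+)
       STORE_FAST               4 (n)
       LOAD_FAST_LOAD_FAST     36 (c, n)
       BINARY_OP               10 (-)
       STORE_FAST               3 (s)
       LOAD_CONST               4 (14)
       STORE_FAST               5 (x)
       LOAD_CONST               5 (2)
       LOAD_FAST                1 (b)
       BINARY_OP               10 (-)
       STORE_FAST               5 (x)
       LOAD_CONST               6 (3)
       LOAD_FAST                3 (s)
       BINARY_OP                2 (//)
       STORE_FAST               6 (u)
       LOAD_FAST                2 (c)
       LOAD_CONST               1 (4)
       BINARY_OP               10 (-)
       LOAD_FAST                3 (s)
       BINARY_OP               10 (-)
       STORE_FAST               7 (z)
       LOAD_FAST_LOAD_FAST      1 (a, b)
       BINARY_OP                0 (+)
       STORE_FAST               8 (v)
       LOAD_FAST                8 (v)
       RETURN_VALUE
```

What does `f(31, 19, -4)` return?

LOAD_CONST → push 4. Stack: [4]
LOAD_FAST c → push -4. Stack: [4, -4]
BINARY_OP // → 4 // -4 = -1. Stack: [-1]
LOAD_FAST a → push 31. Stack: [-1, 31]
LOAD_CONST → push 6. Stack: [-1, 31, 6]
BINARY_OP * → 31 * 6 = 186. Stack: [-1, 186]
BINARY_OP * → -1 * 186 = -186. Stack: [-186]
STORE_FAST s → s=-186. Stack: []
LOAD_CONST → push 7. Stack: [7]
LOAD_FAST s → push -186. Stack: [7, -186]
BINARY_OP & → 7 & -186 = 6. Stack: [6]
LOAD_FAST c → push -4. Stack: [6, -4]
BINARY_OP + → 6 + -4 = 2. Stack: [2]
STORE_FAST n → n=2. Stack: []
LOAD_FAST_LOAD_FAST c,n → push -4,2. Stack: [-4, 2]
BINARY_OP - → -4 - 2 = -6. Stack: [-6]
STORE_FAST s → s=-6. Stack: []
LOAD_CONST → push 14. Stack: [14]
STORE_FAST x → x=14. Stack: []
LOAD_CONST → push 2. Stack: [2]
LOAD_FAST b → push 19. Stack: [2, 19]
BINARY_OP - → 2 - 19 = -17. Stack: [-17]
STORE_FAST x → x=-17. Stack: []
LOAD_CONST → push 3. Stack: [3]
LOAD_FAST s → push -6. Stack: [3, -6]
BINARY_OP // → 3 // -6 = -1. Stack: [-1]
STORE_FAST u → u=-1. Stack: []
LOAD_FAST c → push -4. Stack: [-4]
LOAD_CONST → push 4. Stack: [-4, 4]
BINARY_OP - → -4 - 4 = -8. Stack: [-8]
LOAD_FAST s → push -6. Stack: [-8, -6]
BINARY_OP - → -8 - -6 = -2. Stack: [-2]
STORE_FAST z → z=-2. Stack: []
LOAD_FAST_LOAD_FAST a,b → push 31,19. Stack: [31, 19]
BINARY_OP + → 31 + 19 = 50. Stack: [50]
STORE_FAST v → v=50. Stack: []
LOAD_FAST v → push 50. Stack: [50]
RETURN_VALUE → return 50.

50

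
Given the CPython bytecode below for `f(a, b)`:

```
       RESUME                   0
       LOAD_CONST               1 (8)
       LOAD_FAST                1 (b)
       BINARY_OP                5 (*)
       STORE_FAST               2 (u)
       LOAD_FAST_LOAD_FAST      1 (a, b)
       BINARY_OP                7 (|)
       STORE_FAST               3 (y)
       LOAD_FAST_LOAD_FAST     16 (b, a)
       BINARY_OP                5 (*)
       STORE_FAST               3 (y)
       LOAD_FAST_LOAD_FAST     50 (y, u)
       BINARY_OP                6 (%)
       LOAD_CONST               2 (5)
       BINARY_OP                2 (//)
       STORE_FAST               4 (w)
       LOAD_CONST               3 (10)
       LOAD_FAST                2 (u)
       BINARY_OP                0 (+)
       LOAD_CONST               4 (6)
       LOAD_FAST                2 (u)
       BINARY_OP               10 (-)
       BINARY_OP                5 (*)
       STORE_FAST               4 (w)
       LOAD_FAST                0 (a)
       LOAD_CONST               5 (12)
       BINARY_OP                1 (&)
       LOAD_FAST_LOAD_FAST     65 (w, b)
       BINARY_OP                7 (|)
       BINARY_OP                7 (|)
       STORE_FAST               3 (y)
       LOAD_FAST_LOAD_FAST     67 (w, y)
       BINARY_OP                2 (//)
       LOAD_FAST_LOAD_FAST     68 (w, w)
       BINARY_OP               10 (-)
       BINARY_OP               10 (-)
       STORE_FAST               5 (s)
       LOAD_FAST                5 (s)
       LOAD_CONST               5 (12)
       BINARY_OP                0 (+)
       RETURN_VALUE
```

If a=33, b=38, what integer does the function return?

LOAD_CONST → push 8. Stack: [8]
LOAD_FAST b → push 38. Stack: [8, 38]
BINARY_OP * → 8 * 38 = 304. Stack: [304]
STORE_FAST u → u=304. Stack: []
LOAD_FAST_LOAD_FAST a,b → push 33,38. Stack: [33, 38]
BINARY_OP | → 33 | 38 = 39. Stack: [39]
STORE_FAST y → y=39. Stack: []
LOAD_FAST_LOAD_FAST b,a → push 38,33. Stack: [38, 33]
BINARY_OP * → 38 * 33 = 1254. Stack: [1254]
STORE_FAST y → y=1254. Stack: []
LOAD_FAST_LOAD_FAST y,u → push 1254,304. Stack: [1254, 304]
BINARY_OP % → 1254 % 304 = 38. Stack: [38]
LOAD_CONST → push 5. Stack: [38, 5]
BINARY_OP // → 38 // 5 = 7. Stack: [7]
STORE_FAST w → w=7. Stack: []
LOAD_CONST → push 10. Stack: [10]
LOAD_FAST u → push 304. Stack: [10, 304]
BINARY_OP + → 10 + 304 = 314. Stack: [314]
LOAD_CONST → push 6. Stack: [314, 6]
LOAD_FAST u → push 304. Stack: [314, 6, 304]
BINARY_OP - → 6 - 304 = -298. Stack: [314, -298]
BINARY_OP * → 314 * -298 = -93572. Stack: [-93572]
STORE_FAST w → w=-93572. Stack: []
LOAD_FAST a → push 33. Stack: [33]
LOAD_CONST → push 12. Stack: [33, 12]
BINARY_OP & → 33 & 12 = 0. Stack: [0]
LOAD_FAST_LOAD_FAST w,b → push -93572,38. Stack: [0, -93572, 38]
BINARY_OP | → -93572 | 38 = -93570. Stack: [0, -93570]
BINARY_OP | → 0 | -93570 = -93570. Stack: [-93570]
STORE_FAST y → y=-93570. Stack: []
LOAD_FAST_LOAD_FAST w,y → push -93572,-93570. Stack: [-93572, -93570]
BINARY_OP // → -93572 // -93570 = 1. Stack: [1]
LOAD_FAST_LOAD_FAST w,w → push -93572,-93572. Stack: [1, -93572, -93572]
BINARY_OP - → -93572 - -93572 = 0. Stack: [1, 0]
BINARY_OP - → 1 - 0 = 1. Stack: [1]
STORE_FAST s → s=1. Stack: []
LOAD_FAST s → push 1. Stack: [1]
LOAD_CONST → push 12. Stack: [1, 12]
BINARY_OP + → 1 + 12 = 13. Stack: [13]
RETURN_VALUE → return 13.

13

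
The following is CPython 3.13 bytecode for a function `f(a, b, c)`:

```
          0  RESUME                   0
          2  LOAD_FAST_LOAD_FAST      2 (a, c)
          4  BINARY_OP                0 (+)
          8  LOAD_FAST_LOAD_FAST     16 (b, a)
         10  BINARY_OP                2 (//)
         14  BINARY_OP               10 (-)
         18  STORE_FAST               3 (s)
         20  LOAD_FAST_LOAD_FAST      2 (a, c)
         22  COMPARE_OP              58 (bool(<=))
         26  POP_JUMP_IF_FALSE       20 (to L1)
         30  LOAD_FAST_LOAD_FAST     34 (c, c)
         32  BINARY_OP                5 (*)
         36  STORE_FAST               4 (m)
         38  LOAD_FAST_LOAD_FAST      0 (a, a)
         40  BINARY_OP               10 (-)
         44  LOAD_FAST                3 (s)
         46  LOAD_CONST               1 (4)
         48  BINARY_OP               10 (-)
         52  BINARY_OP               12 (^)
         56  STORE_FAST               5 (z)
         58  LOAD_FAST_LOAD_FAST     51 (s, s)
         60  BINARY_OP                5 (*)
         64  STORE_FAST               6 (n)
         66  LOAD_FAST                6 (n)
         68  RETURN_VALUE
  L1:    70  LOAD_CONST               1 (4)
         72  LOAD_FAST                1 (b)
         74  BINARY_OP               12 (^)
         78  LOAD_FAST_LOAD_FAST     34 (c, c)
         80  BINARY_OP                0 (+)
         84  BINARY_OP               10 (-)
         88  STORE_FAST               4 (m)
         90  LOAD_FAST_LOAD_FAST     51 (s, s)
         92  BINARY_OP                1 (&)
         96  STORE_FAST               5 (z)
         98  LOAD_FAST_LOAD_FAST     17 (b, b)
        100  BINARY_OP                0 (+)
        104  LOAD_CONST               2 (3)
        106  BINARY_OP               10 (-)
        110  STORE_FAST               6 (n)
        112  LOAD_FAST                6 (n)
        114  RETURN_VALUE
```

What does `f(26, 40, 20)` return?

77

LOAD_FAST_LOAD_FAST a,c → push 26,20. Stack: [26, 20]
BINARY_OP + → 26 + 20 = 46. Stack: [46]
LOAD_FAST_LOAD_FAST b,a → push 40,26. Stack: [46, 40, 26]
BINARY_OP // → 40 // 26 = 1. Stack: [46, 1]
BINARY_OP - → 46 - 1 = 45. Stack: [45]
STORE_FAST s → s=45. Stack: []
LOAD_FAST_LOAD_FAST a,c → push 26,20. Stack: [26, 20]
COMPARE_OP bool(<=) → 26 vs 20 = False. Stack: [False]
POP_JUMP_IF_FALSE → pop False; jump. Stack: []
LOAD_CONST → push 4. Stack: [4]
LOAD_FAST b → push 40. Stack: [4, 40]
BINARY_OP ^ → 4 ^ 40 = 44. Stack: [44]
LOAD_FAST_LOAD_FAST c,c → push 20,20. Stack: [44, 20, 20]
BINARY_OP + → 20 + 20 = 40. Stack: [44, 40]
BINARY_OP - → 44 - 40 = 4. Stack: [4]
STORE_FAST m → m=4. Stack: []
LOAD_FAST_LOAD_FAST s,s → push 45,45. Stack: [45, 45]
BINARY_OP & → 45 & 45 = 45. Stack: [45]
STORE_FAST z → z=45. Stack: []
LOAD_FAST_LOAD_FAST b,b → push 40,40. Stack: [40, 40]
BINARY_OP + → 40 + 40 = 80. Stack: [80]
LOAD_CONST → push 3. Stack: [80, 3]
BINARY_OP - → 80 - 3 = 77. Stack: [77]
STORE_FAST n → n=77. Stack: []
LOAD_FAST n → push 77. Stack: [77]
RETURN_VALUE → return 77.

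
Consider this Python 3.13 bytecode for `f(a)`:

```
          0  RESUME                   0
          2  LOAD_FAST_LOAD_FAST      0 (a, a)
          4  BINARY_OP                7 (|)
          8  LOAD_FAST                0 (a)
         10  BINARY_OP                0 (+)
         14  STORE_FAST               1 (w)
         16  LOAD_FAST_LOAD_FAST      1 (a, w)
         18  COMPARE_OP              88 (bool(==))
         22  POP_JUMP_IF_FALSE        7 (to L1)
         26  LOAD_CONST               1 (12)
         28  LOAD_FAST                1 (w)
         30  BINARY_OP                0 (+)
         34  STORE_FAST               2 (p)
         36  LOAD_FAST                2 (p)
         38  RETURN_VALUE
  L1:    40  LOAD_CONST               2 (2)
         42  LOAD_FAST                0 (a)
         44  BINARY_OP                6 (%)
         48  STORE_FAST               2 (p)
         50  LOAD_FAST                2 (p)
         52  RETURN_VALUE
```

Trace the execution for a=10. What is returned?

2

LOAD_FAST_LOAD_FAST a,a → push 10,10. Stack: [10, 10]
BINARY_OP | → 10 | 10 = 10. Stack: [10]
LOAD_FAST a → push 10. Stack: [10, 10]
BINARY_OP + → 10 + 10 = 20. Stack: [20]
STORE_FAST w → w=20. Stack: []
LOAD_FAST_LOAD_FAST a,w → push 10,20. Stack: [10, 20]
COMPARE_OP bool(==) → 10 vs 20 = False. Stack: [False]
POP_JUMP_IF_FALSE → pop False; jump. Stack: []
LOAD_CONST → push 2. Stack: [2]
LOAD_FAST a → push 10. Stack: [2, 10]
BINARY_OP % → 2 % 10 = 2. Stack: [2]
STORE_FAST p → p=2. Stack: []
LOAD_FAST p → push 2. Stack: [2]
RETURN_VALUE → return 2.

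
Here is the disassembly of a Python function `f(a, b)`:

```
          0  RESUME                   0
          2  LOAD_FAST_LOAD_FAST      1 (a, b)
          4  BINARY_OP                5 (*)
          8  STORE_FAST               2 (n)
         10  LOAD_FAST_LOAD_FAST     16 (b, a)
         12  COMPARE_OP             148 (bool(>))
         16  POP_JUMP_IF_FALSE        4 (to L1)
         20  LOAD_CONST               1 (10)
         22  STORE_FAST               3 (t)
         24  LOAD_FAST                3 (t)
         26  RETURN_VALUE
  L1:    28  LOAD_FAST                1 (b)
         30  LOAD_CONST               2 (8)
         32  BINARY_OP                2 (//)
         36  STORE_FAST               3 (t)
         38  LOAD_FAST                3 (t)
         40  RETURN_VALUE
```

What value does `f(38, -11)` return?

-2

LOAD_FAST_LOAD_FAST a,b → push 38,-11. Stack: [38, -11]
BINARY_OP * → 38 * -11 = -418. Stack: [-418]
STORE_FAST n → n=-418. Stack: []
LOAD_FAST_LOAD_FAST b,a → push -11,38. Stack: [-11, 38]
COMPARE_OP bool(>) → -11 vs 38 = False. Stack: [False]
POP_JUMP_IF_FALSE → pop False; jump. Stack: []
LOAD_FAST b → push -11. Stack: [-11]
LOAD_CONST → push 8. Stack: [-11, 8]
BINARY_OP // → -11 // 8 = -2. Stack: [-2]
STORE_FAST t → t=-2. Stack: []
LOAD_FAST t → push -2. Stack: [-2]
RETURN_VALUE → return -2.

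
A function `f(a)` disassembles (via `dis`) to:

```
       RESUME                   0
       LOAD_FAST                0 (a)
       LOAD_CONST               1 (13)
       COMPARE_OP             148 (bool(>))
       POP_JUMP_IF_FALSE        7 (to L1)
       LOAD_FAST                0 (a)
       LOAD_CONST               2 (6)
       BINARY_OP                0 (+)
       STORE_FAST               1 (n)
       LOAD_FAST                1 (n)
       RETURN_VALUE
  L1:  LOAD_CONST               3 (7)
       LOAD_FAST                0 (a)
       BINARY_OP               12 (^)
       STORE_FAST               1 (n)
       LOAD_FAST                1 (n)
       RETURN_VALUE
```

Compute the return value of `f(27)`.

LOAD_FAST a → push 27. Stack: [27]
LOAD_CONST → push 13. Stack: [27, 13]
COMPARE_OP bool(>) → 27 vs 13 = True. Stack: [True]
POP_JUMP_IF_FALSE → pop True; no jump. Stack: []
LOAD_FAST a → push 27. Stack: [27]
LOAD_CONST → push 6. Stack: [27, 6]
BINARY_OP + → 27 + 6 = 33. Stack: [33]
STORE_FAST n → n=33. Stack: []
LOAD_FAST n → push 33. Stack: [33]
RETURN_VALUE → return 33.

33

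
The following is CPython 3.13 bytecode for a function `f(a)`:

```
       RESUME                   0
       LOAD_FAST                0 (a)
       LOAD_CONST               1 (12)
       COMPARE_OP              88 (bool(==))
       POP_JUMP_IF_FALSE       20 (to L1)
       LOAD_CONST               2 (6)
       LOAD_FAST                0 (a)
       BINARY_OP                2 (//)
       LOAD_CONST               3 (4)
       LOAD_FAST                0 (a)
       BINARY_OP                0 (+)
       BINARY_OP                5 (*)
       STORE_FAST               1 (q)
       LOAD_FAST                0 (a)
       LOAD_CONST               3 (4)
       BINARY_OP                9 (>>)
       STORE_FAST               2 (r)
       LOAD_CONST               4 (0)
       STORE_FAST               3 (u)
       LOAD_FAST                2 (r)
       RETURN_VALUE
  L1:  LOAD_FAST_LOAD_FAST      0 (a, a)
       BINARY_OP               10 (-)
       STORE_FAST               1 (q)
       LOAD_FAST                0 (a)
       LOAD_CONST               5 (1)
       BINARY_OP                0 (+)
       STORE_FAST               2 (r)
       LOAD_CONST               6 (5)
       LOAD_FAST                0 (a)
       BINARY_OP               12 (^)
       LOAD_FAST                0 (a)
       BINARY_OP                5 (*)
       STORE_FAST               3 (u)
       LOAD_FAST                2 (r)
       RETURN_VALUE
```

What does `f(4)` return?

5

LOAD_FAST a → push 4. Stack: [4]
LOAD_CONST → push 12. Stack: [4, 12]
COMPARE_OP bool(==) → 4 vs 12 = False. Stack: [False]
POP_JUMP_IF_FALSE → pop False; jump. Stack: []
LOAD_FAST_LOAD_FAST a,a → push 4,4. Stack: [4, 4]
BINARY_OP - → 4 - 4 = 0. Stack: [0]
STORE_FAST q → q=0. Stack: []
LOAD_FAST a → push 4. Stack: [4]
LOAD_CONST → push 1. Stack: [4, 1]
BINARY_OP + → 4 + 1 = 5. Stack: [5]
STORE_FAST r → r=5. Stack: []
LOAD_CONST → push 5. Stack: [5]
LOAD_FAST a → push 4. Stack: [5, 4]
BINARY_OP ^ → 5 ^ 4 = 1. Stack: [1]
LOAD_FAST a → push 4. Stack: [1, 4]
BINARY_OP * → 1 * 4 = 4. Stack: [4]
STORE_FAST u → u=4. Stack: []
LOAD_FAST r → push 5. Stack: [5]
RETURN_VALUE → return 5.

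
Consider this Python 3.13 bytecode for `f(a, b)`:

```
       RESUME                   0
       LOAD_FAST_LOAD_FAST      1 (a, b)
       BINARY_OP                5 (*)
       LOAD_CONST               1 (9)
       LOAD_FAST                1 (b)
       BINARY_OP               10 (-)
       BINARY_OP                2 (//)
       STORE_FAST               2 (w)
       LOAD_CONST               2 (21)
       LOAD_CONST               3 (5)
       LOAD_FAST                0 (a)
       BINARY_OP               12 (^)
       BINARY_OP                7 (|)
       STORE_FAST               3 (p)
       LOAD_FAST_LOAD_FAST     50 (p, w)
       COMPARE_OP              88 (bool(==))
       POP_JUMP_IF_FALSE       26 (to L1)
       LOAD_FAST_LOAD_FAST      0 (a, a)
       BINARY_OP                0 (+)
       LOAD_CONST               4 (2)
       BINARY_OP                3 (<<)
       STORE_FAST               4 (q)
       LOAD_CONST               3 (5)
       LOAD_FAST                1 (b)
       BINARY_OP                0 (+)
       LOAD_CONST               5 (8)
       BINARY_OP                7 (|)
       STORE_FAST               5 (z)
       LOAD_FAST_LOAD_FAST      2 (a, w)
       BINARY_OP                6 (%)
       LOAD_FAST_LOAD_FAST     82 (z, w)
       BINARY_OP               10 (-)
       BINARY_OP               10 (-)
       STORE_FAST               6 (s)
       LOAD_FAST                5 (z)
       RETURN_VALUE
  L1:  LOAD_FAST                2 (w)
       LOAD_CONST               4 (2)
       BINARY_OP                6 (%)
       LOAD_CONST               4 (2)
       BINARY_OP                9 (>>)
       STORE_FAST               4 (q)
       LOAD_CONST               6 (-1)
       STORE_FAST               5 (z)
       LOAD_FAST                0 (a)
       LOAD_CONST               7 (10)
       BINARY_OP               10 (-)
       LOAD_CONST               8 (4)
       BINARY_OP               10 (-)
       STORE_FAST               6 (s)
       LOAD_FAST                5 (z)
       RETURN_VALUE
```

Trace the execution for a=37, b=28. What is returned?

LOAD_FAST_LOAD_FAST a,b → push 37,28. Stack: [37, 28]
BINARY_OP * → 37 * 28 = 1036. Stack: [1036]
LOAD_CONST → push 9. Stack: [1036, 9]
LOAD_FAST b → push 28. Stack: [1036, 9, 28]
BINARY_OP - → 9 - 28 = -19. Stack: [1036, -19]
BINARY_OP // → 1036 // -19 = -55. Stack: [-55]
STORE_FAST w → w=-55. Stack: []
LOAD_CONST → push 21. Stack: [21]
LOAD_CONST → push 5. Stack: [21, 5]
LOAD_FAST a → push 37. Stack: [21, 5, 37]
BINARY_OP ^ → 5 ^ 37 = 32. Stack: [21, 32]
BINARY_OP | → 21 | 32 = 53. Stack: [53]
STORE_FAST p → p=53. Stack: []
LOAD_FAST_LOAD_FAST p,w → push 53,-55. Stack: [53, -55]
COMPARE_OP bool(==) → 53 vs -55 = False. Stack: [False]
POP_JUMP_IF_FALSE → pop False; jump. Stack: []
LOAD_FAST w → push -55. Stack: [-55]
LOAD_CONST → push 2. Stack: [-55, 2]
BINARY_OP % → -55 % 2 = 1. Stack: [1]
LOAD_CONST → push 2. Stack: [1, 2]
BINARY_OP >> → 1 >> 2 = 0. Stack: [0]
STORE_FAST q → q=0. Stack: []
LOAD_CONST → push -1. Stack: [-1]
STORE_FAST z → z=-1. Stack: []
LOAD_FAST a → push 37. Stack: [37]
LOAD_CONST → push 10. Stack: [37, 10]
BINARY_OP - → 37 - 10 = 27. Stack: [27]
LOAD_CONST → push 4. Stack: [27, 4]
BINARY_OP - → 27 - 4 = 23. Stack: [23]
STORE_FAST s → s=23. Stack: []
LOAD_FAST z → push -1. Stack: [-1]
RETURN_VALUE → return -1.

-1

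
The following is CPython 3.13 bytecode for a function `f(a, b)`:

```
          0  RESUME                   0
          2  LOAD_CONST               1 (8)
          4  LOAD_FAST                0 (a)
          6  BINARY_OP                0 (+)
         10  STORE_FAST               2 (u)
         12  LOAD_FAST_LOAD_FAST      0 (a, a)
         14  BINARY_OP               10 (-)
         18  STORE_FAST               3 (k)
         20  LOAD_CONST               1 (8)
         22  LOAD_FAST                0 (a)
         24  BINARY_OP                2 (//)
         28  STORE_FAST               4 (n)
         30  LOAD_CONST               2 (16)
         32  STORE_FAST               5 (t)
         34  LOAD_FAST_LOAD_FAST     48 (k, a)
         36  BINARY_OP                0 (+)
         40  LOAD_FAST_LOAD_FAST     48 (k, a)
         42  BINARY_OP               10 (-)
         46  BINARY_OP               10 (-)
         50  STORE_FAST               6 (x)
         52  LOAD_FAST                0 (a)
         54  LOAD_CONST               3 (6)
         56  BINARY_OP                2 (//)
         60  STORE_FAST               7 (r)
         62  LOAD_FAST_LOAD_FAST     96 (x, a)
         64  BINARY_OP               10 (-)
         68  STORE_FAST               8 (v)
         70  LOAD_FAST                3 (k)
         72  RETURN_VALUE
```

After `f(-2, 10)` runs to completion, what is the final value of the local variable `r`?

-1

LOAD_CONST → push 8. Stack: [8]
LOAD_FAST a → push -2. Stack: [8, -2]
BINARY_OP + → 8 + -2 = 6. Stack: [6]
STORE_FAST u → u=6. Stack: []
LOAD_FAST_LOAD_FAST a,a → push -2,-2. Stack: [-2, -2]
BINARY_OP - → -2 - -2 = 0. Stack: [0]
STORE_FAST k → k=0. Stack: []
LOAD_CONST → push 8. Stack: [8]
LOAD_FAST a → push -2. Stack: [8, -2]
BINARY_OP // → 8 // -2 = -4. Stack: [-4]
STORE_FAST n → n=-4. Stack: []
LOAD_CONST → push 16. Stack: [16]
STORE_FAST t → t=16. Stack: []
LOAD_FAST_LOAD_FAST k,a → push 0,-2. Stack: [0, -2]
BINARY_OP + → 0 + -2 = -2. Stack: [-2]
LOAD_FAST_LOAD_FAST k,a → push 0,-2. Stack: [-2, 0, -2]
BINARY_OP - → 0 - -2 = 2. Stack: [-2, 2]
BINARY_OP - → -2 - 2 = -4. Stack: [-4]
STORE_FAST x → x=-4. Stack: []
LOAD_FAST a → push -2. Stack: [-2]
LOAD_CONST → push 6. Stack: [-2, 6]
BINARY_OP // → -2 // 6 = -1. Stack: [-1]
STORE_FAST r → r=-1. Stack: []
LOAD_FAST_LOAD_FAST x,a → push -4,-2. Stack: [-4, -2]
BINARY_OP - → -4 - -2 = -2. Stack: [-2]
STORE_FAST v → v=-2. Stack: []
LOAD_FAST k → push 0. Stack: [0]
RETURN_VALUE → return 0.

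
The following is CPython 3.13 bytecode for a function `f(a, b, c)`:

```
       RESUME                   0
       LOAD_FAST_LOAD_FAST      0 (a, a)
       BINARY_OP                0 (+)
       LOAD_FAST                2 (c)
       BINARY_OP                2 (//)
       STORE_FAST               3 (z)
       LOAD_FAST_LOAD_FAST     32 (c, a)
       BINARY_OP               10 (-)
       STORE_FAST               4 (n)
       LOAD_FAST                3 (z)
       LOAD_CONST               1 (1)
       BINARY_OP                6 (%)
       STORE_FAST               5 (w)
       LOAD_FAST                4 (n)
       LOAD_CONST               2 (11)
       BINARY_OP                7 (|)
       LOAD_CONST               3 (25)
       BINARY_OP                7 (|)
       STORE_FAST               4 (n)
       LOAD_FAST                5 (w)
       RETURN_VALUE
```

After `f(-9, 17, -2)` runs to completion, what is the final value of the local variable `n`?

LOAD_FAST_LOAD_FAST a,a → push -9,-9. Stack: [-9, -9]
BINARY_OP + → -9 + -9 = -18. Stack: [-18]
LOAD_FAST c → push -2. Stack: [-18, -2]
BINARY_OP // → -18 // -2 = 9. Stack: [9]
STORE_FAST z → z=9. Stack: []
LOAD_FAST_LOAD_FAST c,a → push -2,-9. Stack: [-2, -9]
BINARY_OP - → -2 - -9 = 7. Stack: [7]
STORE_FAST n → n=7. Stack: []
LOAD_FAST z → push 9. Stack: [9]
LOAD_CONST → push 1. Stack: [9, 1]
BINARY_OP % → 9 % 1 = 0. Stack: [0]
STORE_FAST w → w=0. Stack: []
LOAD_FAST n → push 7. Stack: [7]
LOAD_CONST → push 11. Stack: [7, 11]
BINARY_OP | → 7 | 11 = 15. Stack: [15]
LOAD_CONST → push 25. Stack: [15, 25]
BINARY_OP | → 15 | 25 = 31. Stack: [31]
STORE_FAST n → n=31. Stack: []
LOAD_FAST w → push 0. Stack: [0]
RETURN_VALUE → return 0.

31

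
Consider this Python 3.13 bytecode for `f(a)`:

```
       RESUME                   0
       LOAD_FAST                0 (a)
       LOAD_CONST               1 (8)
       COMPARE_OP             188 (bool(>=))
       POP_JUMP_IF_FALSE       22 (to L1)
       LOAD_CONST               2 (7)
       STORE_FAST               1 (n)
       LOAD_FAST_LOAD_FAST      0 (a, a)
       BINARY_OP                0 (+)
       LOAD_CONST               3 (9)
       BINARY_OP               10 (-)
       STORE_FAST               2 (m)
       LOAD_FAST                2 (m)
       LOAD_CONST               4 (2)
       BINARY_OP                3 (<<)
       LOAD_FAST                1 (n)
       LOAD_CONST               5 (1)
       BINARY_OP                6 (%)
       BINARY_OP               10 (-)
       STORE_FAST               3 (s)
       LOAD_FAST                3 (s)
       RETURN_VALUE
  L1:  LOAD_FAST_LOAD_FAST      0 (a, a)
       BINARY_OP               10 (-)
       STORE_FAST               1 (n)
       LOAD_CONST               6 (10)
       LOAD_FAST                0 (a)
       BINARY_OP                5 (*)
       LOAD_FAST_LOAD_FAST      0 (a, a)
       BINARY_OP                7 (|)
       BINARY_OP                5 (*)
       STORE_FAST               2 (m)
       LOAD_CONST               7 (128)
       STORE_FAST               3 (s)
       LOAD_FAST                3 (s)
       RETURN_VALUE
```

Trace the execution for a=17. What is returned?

100

LOAD_FAST a → push 17. Stack: [17]
LOAD_CONST → push 8. Stack: [17, 8]
COMPARE_OP bool(>=) → 17 vs 8 = True. Stack: [True]
POP_JUMP_IF_FALSE → pop True; no jump. Stack: []
LOAD_CONST → push 7. Stack: [7]
STORE_FAST n → n=7. Stack: []
LOAD_FAST_LOAD_FAST a,a → push 17,17. Stack: [17, 17]
BINARY_OP + → 17 + 17 = 34. Stack: [34]
LOAD_CONST → push 9. Stack: [34, 9]
BINARY_OP - → 34 - 9 = 25. Stack: [25]
STORE_FAST m → m=25. Stack: []
LOAD_FAST m → push 25. Stack: [25]
LOAD_CONST → push 2. Stack: [25, 2]
BINARY_OP << → 25 << 2 = 100. Stack: [100]
LOAD_FAST n → push 7. Stack: [100, 7]
LOAD_CONST → push 1. Stack: [100, 7, 1]
BINARY_OP % → 7 % 1 = 0. Stack: [100, 0]
BINARY_OP - → 100 - 0 = 100. Stack: [100]
STORE_FAST s → s=100. Stack: []
LOAD_FAST s → push 100. Stack: [100]
RETURN_VALUE → return 100.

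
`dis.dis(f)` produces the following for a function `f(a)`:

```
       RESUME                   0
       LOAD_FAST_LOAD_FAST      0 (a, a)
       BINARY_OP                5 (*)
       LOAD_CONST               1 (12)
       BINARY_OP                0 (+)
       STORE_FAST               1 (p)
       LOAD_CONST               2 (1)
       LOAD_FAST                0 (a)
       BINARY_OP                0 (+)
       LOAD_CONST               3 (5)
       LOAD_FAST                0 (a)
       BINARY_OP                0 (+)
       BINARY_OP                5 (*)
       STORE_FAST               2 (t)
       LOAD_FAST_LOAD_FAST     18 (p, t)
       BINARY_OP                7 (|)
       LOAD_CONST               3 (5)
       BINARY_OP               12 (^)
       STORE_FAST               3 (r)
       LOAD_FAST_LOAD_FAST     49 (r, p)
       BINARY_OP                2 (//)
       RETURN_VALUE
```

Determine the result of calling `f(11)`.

LOAD_FAST_LOAD_FAST a,a → push 11,11. Stack: [11, 11]
BINARY_OP * → 11 * 11 = 121. Stack: [121]
LOAD_CONST → push 12. Stack: [121, 12]
BINARY_OP + → 121 + 12 = 133. Stack: [133]
STORE_FAST p → p=133. Stack: []
LOAD_CONST → push 1. Stack: [1]
LOAD_FAST a → push 11. Stack: [1, 11]
BINARY_OP + → 1 + 11 = 12. Stack: [12]
LOAD_CONST → push 5. Stack: [12, 5]
LOAD_FAST a → push 11. Stack: [12, 5, 11]
BINARY_OP + → 5 + 11 = 16. Stack: [12, 16]
BINARY_OP * → 12 * 16 = 192. Stack: [192]
STORE_FAST t → t=192. Stack: []
LOAD_FAST_LOAD_FAST p,t → push 133,192. Stack: [133, 192]
BINARY_OP | → 133 | 192 = 197. Stack: [197]
LOAD_CONST → push 5. Stack: [197, 5]
BINARY_OP ^ → 197 ^ 5 = 192. Stack: [192]
STORE_FAST r → r=192. Stack: []
LOAD_FAST_LOAD_FAST r,p → push 192,133. Stack: [192, 133]
BINARY_OP // → 192 // 133 = 1. Stack: [1]
RETURN_VALUE → return 1.

1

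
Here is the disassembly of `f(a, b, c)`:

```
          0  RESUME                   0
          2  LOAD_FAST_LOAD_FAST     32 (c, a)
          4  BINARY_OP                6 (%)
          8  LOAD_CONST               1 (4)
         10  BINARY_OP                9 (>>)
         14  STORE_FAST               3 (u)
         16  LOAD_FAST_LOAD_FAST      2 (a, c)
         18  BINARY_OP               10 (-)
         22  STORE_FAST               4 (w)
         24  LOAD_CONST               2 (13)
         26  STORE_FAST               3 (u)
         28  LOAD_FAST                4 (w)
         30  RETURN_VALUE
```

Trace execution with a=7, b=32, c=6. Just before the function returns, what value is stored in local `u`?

13

LOAD_FAST_LOAD_FAST c,a → push 6,7. Stack: [6, 7]
BINARY_OP % → 6 % 7 = 6. Stack: [6]
LOAD_CONST → push 4. Stack: [6, 4]
BINARY_OP >> → 6 >> 4 = 0. Stack: [0]
STORE_FAST u → u=0. Stack: []
LOAD_FAST_LOAD_FAST a,c → push 7,6. Stack: [7, 6]
BINARY_OP - → 7 - 6 = 1. Stack: [1]
STORE_FAST w → w=1. Stack: []
LOAD_CONST → push 13. Stack: [13]
STORE_FAST u → u=13. Stack: []
LOAD_FAST w → push 1. Stack: [1]
RETURN_VALUE → return 1.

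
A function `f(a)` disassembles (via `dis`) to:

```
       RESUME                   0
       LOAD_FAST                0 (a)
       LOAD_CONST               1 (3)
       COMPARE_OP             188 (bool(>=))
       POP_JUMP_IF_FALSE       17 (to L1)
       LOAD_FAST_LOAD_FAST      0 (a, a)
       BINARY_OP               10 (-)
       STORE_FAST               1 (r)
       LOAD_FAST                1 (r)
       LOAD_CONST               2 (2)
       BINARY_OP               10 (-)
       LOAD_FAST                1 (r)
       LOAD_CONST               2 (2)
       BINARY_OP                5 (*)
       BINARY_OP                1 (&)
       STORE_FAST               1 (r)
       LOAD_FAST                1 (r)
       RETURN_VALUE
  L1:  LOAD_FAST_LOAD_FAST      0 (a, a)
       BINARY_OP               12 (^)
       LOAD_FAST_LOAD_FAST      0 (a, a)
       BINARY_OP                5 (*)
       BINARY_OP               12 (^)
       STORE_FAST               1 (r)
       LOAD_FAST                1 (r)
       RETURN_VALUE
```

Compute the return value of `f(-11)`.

121

LOAD_FAST a → push -11. Stack: [-11]
LOAD_CONST → push 3. Stack: [-11, 3]
COMPARE_OP bool(>=) → -11 vs 3 = False. Stack: [False]
POP_JUMP_IF_FALSE → pop False; jump. Stack: []
LOAD_FAST_LOAD_FAST a,a → push -11,-11. Stack: [-11, -11]
BINARY_OP ^ → -11 ^ -11 = 0. Stack: [0]
LOAD_FAST_LOAD_FAST a,a → push -11,-11. Stack: [0, -11, -11]
BINARY_OP * → -11 * -11 = 121. Stack: [0, 121]
BINARY_OP ^ → 0 ^ 121 = 121. Stack: [121]
STORE_FAST r → r=121. Stack: []
LOAD_FAST r → push 121. Stack: [121]
RETURN_VALUE → return 121.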